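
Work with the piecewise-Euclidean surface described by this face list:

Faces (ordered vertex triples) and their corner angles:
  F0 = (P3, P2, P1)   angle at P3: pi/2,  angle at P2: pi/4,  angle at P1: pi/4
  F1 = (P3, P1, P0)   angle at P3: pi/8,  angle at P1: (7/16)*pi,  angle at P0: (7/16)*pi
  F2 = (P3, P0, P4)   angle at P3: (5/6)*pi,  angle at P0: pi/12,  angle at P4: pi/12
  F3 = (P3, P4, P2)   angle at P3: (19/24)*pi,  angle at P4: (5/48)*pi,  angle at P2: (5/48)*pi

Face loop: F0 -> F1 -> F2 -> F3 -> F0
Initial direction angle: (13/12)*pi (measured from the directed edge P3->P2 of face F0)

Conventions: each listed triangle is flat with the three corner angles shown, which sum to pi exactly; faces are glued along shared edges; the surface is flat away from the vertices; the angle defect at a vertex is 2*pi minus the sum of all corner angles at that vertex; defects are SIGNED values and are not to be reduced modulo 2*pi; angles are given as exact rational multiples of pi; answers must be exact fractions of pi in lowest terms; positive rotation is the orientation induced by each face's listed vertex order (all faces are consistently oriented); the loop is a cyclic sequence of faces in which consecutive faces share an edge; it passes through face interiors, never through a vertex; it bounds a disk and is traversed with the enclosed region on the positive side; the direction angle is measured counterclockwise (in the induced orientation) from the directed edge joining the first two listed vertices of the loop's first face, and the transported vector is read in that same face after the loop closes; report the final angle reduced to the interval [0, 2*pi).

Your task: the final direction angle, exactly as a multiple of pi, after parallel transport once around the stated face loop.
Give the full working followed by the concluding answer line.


enclosed vertex P3: corner angles sum to (9/4)*pi, defect = 2*pi - (9/4)*pi = -pi/4
final direction = starting direction + enclosed defect total, reduced mod 2*pi (induced orientation)
final angle = (13/12)*pi - pi/4 = (5/6)*pi (mod 2*pi)

Answer: final direction angle = (5/6)*pi


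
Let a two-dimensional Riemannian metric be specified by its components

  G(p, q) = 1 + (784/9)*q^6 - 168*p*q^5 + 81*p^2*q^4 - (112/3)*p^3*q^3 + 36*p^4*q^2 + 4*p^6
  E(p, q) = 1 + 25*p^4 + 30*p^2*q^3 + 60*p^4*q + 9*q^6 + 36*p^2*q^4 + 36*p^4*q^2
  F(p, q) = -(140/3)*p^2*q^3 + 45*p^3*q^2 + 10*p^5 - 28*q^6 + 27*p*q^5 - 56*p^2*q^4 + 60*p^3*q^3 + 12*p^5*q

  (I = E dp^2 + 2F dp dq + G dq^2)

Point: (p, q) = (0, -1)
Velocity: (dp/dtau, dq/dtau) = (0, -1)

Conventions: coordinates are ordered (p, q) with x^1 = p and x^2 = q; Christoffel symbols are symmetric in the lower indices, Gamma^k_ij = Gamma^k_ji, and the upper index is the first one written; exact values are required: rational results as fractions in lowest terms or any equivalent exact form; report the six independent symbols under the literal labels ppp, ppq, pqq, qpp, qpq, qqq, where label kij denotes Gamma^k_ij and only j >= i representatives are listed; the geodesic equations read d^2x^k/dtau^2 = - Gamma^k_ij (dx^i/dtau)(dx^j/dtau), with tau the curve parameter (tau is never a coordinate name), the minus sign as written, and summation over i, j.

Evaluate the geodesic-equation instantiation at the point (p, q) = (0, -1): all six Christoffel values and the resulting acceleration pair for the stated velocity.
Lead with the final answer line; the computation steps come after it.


Answer: Gamma_ppp = 0, Gamma_ppq = -243/874, Gamma_pqq = 378/437, Gamma_qpp = 0, Gamma_qpq = 378/437, Gamma_qqq = -1176/437; accelerations (d^2p/dtau^2, d^2q/dtau^2) = (-378/437, 1176/437)

E = 10, F = -28, G = 793/9 at the point
E_p = 0, E_q = -54, F_p = -27, F_q = 168, G_p = 168, G_q = -1568/3
EG - F^2 = 874/9;  g^inv = (9/874) * [[793/9, 28], [28, 10]]
first-kind symbols [ij,l] = (1/2)(d_i g_jl + d_j g_il - d_l g_ij): [pp,p] = E_p/2 = 0, [pp,q] = F_p - E_q/2 = 0, [pq,p] = E_q/2 = -27, [pq,q] = G_p/2 = 84, [qq,p] = F_q - G_p/2 = 84, [qq,q] = G_q/2 = -784/3
Gamma^p_ij = (G*[ij,p] - F*[ij,q])/(EG - F^2), Gamma^q_ij = (E*[ij,q] - F*[ij,p])/(EG - F^2)
Gamma_ppp = 0, Gamma_ppq = -243/874, Gamma_pqq = 378/437, Gamma_qpp = 0, Gamma_qpq = 378/437, Gamma_qqq = -1176/437
d^2p/dtau^2 = -(Gamma_ppp*(0)^2 + 2*Gamma_ppq*(0)*(-1) + Gamma_pqq*(-1)^2) = -378/437
d^2q/dtau^2 = -(Gamma_qpp*(0)^2 + 2*Gamma_qpq*(0)*(-1) + Gamma_qqq*(-1)^2) = 1176/437


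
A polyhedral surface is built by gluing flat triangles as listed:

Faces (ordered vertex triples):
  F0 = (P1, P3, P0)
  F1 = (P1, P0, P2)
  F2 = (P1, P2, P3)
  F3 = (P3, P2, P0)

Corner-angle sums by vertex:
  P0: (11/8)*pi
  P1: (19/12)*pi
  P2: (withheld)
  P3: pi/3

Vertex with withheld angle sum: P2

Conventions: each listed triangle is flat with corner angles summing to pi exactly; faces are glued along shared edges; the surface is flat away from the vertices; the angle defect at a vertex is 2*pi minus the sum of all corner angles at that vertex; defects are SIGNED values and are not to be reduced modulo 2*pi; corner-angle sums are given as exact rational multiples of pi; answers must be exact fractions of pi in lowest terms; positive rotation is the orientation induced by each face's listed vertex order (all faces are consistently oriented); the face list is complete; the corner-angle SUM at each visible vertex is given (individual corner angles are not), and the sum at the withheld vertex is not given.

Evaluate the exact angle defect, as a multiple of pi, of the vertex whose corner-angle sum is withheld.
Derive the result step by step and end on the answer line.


V = 4, E = 6, F = 4; chi = V - E + F = 2
Gauss-Bonnet: total defect = 2*pi*chi = 4*pi; visible defects sum to (65/24)*pi

Answer: defect(P2) = (31/24)*pi


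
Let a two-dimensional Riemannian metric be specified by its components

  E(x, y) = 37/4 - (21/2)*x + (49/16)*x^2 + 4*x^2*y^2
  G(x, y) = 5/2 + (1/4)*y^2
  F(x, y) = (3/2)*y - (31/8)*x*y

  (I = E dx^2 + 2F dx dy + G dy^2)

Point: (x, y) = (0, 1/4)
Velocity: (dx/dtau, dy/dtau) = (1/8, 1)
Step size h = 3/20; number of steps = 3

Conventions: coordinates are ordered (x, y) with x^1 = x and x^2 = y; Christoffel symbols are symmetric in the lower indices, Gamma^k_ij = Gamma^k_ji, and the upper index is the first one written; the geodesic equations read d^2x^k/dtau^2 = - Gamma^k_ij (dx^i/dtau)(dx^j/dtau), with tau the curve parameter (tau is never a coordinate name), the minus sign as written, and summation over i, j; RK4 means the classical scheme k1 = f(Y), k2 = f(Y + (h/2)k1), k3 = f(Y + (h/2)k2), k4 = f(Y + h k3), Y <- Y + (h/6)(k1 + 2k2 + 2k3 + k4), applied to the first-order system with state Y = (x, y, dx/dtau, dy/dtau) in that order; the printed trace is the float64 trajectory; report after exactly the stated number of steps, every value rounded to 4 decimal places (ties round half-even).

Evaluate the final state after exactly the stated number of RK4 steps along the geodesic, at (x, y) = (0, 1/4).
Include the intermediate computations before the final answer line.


f(Y) = (dx/dtau, dy/dtau, -Gamma^x_ij Y'^i Y'^j, -Gamma^y_ij Y'^i Y'^j) with the Gammas evaluated at the stage position; h = 0.150000; intermediate values shown to 6 dp
step 0: x = 0.0000, y = 0.2500, dx/dtau = 0.1250, dy/dtau = 1.0000
step 1:
  k1: at (x, y) = (0.000000, 0.250000), (dx/dtau, dy/dtau) = (0.125000, 1.000000); Gamma_xxx = -0.555312, Gamma_xxy = 0.000000, Gamma_xyy = 0.162135, Gamma_yxx = -0.302314, Gamma_yxy = 0.000000, Gamma_yyy = 0.000676; k1 = (0.125000, 1.000000, -0.153458, 0.004048)
  k2: at (x, y) = (0.009375, 0.325000), (dx/dtau, dy/dtau) = (0.113491, 1.000304); Gamma_xxx = -0.549549, Gamma_xxy = 0.000013, Gamma_xyy = 0.159824, Gamma_yxx = -0.395056, Gamma_yxy = -0.000002, Gamma_yyy = 0.002067; k2 = (0.113491, 1.000304, -0.152846, 0.003020)
  k3: at (x, y) = (0.008512, 0.325023), (dx/dtau, dy/dtau) = (0.113537, 1.000227); Gamma_xxx = -0.549298, Gamma_xxy = 0.000010, Gamma_xyy = 0.160037, Gamma_yxx = -0.394886, Gamma_yxy = -0.000002, Gamma_yyy = 0.001958; k3 = (0.113537, 1.000227, -0.153032, 0.003131)
  k4: at (x, y) = (0.017030, 0.400034), (dx/dtau, dy/dtau) = (0.102045, 1.000470); Gamma_xxx = -0.540860, Gamma_xxy = 0.000052, Gamma_xyy = 0.157829, Gamma_yxx = -0.488318, Gamma_yxy = -0.000012, Gamma_yyy = 0.003728; k4 = (0.102045, 1.000470, -0.152356, 0.001356)
  Y <- Y + (h/6)(k1 + 2k2 + 2k3 + k4): x = 0.0170, y = 0.4000, dx/dtau = 0.1021, dy/dtau = 1.0004
step 2:
  k1: at (x, y) = (0.017027, 0.400038), (dx/dtau, dy/dtau) = (0.102061, 1.000443); Gamma_xxx = -0.540858, Gamma_xxy = 0.000052, Gamma_xyy = 0.157830, Gamma_yxx = -0.488322, Gamma_yxy = -0.000012, Gamma_yyy = 0.003728; k1 = (0.102061, 1.000443, -0.152347, 0.001358)
  k2: at (x, y) = (0.024682, 0.475071), (dx/dtau, dy/dtau) = (0.090635, 1.000545); Gamma_xxx = -0.529688, Gamma_xxy = 0.000131, Gamma_xyy = 0.155725, Gamma_yxx = -0.582324, Gamma_yxy = -0.000034, Gamma_yyy = 0.005818; k2 = (0.090635, 1.000545, -0.151567, -0.001034)
  k3: at (x, y) = (0.023825, 0.475079), (dx/dtau, dy/dtau) = (0.090693, 1.000365); Gamma_xxx = -0.529465, Gamma_xxy = 0.000122, Gamma_xyy = 0.155952, Gamma_yxx = -0.582034, Gamma_yxy = -0.000032, Gamma_yyy = 0.005663; k3 = (0.090693, 1.000365, -0.151733, -0.000873)
  k4: at (x, y) = (0.030631, 0.550093), (dx/dtau, dy/dtau) = (0.079301, 1.000312); Gamma_xxx = -0.515566, Gamma_xxy = 0.000237, Gamma_xyy = 0.153962, Gamma_yxx = -0.676305, Gamma_yxy = -0.000070, Gamma_yyy = 0.007973; k4 = (0.079301, 1.000312, -0.150853, -0.003714)
  Y <- Y + (h/6)(k1 + 2k2 + 2k3 + k4): x = 0.0306, y = 0.5501, dx/dtau = 0.0793, dy/dtau = 1.0003
step 3:
  k1: at (x, y) = (0.030628, 0.550103), (dx/dtau, dy/dtau) = (0.079316, 1.000288); Gamma_xxx = -0.515563, Gamma_xxy = 0.000237, Gamma_xyy = 0.153963, Gamma_yxx = -0.676315, Gamma_yxy = -0.000070, Gamma_yyy = 0.007973; k1 = (0.079316, 1.000288, -0.150846, -0.003711)
  k2: at (x, y) = (0.036577, 0.625124), (dx/dtau, dy/dtau) = (0.068002, 1.000010); Gamma_xxx = -0.498911, Gamma_xxy = 0.000389, Gamma_xyy = 0.152094, Gamma_yxx = -0.770715, Gamma_yxy = -0.000127, Gamma_yyy = 0.010448; k2 = (0.068002, 1.000010, -0.149842, -0.006867)
  k3: at (x, y) = (0.035728, 0.625103), (dx/dtau, dy/dtau) = (0.068078, 0.999773); Gamma_xxx = -0.498733, Gamma_xxy = 0.000371, Gamma_xyy = 0.152333, Gamma_yxx = -0.770296, Gamma_yxy = -0.000122, Gamma_yyy = 0.010249; k3 = (0.068078, 0.999773, -0.150003, -0.006658)
  k4: at (x, y) = (0.040840, 0.700069), (dx/dtau, dy/dtau) = (0.056815, 0.999290); Gamma_xxx = -0.479395, Gamma_xxy = 0.000550, Gamma_xyy = 0.150599, Gamma_yxx = -0.864486, Gamma_yxy = -0.000197, Gamma_yyy = 0.012796; k4 = (0.056815, 0.999290, -0.148901, -0.009965)
  Y <- Y + (h/6)(k1 + 2k2 + 2k3 + k4): x = 0.0408, y = 0.7001, dx/dtau = 0.0568, dy/dtau = 0.9993

Answer: x = 0.0408, y = 0.7001, dx/dtau = 0.0568, dy/dtau = 0.9993


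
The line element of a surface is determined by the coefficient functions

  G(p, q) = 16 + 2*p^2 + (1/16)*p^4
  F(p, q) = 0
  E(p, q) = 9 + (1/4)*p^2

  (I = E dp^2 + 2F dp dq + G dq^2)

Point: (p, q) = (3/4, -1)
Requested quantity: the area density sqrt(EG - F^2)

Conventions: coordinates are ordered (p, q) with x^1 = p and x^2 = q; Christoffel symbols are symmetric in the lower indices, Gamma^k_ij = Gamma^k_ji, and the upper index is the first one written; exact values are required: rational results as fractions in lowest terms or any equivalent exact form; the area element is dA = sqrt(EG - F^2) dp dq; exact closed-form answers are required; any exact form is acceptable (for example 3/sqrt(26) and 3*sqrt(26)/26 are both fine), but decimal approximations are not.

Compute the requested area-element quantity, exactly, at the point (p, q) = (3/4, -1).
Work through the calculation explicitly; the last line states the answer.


E = 585/64, F = 0, G = 70225/4096; EG - F^2 = 41081625/262144

Answer: sqrt(EG - F^2) = 795*sqrt(65)/512


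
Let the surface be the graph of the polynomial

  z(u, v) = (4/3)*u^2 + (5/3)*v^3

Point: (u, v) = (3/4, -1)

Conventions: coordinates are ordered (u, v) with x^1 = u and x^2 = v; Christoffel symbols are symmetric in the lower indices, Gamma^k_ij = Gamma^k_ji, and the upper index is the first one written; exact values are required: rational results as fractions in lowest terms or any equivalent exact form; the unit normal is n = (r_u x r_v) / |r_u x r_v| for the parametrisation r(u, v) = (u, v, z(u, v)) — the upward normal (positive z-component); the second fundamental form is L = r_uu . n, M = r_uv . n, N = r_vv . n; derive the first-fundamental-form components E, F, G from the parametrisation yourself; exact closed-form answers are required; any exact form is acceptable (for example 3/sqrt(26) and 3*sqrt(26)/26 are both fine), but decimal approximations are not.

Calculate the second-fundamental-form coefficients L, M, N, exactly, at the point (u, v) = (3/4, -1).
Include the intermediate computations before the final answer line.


z_u = 2, z_v = 5, z_uu = 8/3, z_uv = 0, z_vv = -10
E = 5, F = 10, G = 26; answer radicand W^2 = 30
unnormalised second-form numerators: l = 8/3, m = 0, n = -10; L = l/sqrt(30), and similarly M = m/sqrt(W^2), N = n/sqrt(W^2)

Answer: L = 4*sqrt(30)/45, M = 0, N = -sqrt(30)/3


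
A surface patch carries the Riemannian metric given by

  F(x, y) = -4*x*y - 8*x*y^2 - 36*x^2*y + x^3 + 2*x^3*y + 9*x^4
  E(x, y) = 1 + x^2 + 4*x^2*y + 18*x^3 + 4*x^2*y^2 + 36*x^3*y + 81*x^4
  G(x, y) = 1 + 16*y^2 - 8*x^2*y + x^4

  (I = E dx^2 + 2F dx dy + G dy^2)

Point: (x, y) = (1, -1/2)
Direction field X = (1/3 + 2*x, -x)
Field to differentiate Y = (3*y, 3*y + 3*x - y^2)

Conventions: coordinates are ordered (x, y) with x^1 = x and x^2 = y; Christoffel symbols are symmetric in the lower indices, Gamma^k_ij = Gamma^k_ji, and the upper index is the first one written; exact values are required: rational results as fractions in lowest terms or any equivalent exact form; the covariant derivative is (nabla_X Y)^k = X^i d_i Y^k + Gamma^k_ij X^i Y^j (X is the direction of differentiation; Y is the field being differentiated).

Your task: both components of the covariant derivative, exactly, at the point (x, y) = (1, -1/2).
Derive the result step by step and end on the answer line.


E = 82, F = 27, G = 10 at the point
E_x = 324, E_y = 36, F_x = 72, F_y = -30, G_x = 12, G_y = -24
EG - F^2 = 91;  g^inv = (1/91) * [[10, -27], [-27, 82]]
first-kind symbols [ij,l] = (1/2)(d_i g_jl + d_j g_il - d_l g_ij): [xx,x] = E_x/2 = 162, [xx,y] = F_x - E_y/2 = 54, [xy,x] = E_y/2 = 18, [xy,y] = G_x/2 = 6, [yy,x] = F_y - G_x/2 = -36, [yy,y] = G_y/2 = -12
Gamma^x_ij = (G*[ij,x] - F*[ij,y])/(EG - F^2), Gamma^y_ij = (E*[ij,y] - F*[ij,x])/(EG - F^2)
Gamma_xxx = 162/91, Gamma_xxy = 18/91, Gamma_xyy = -36/91, Gamma_yxx = 54/91, Gamma_yxy = 6/91, Gamma_yyy = -12/91
X = (7/3, -1), Y = (-3/2, 5/4) at the point

Answer: (nabla_X Y)^x = -1431/182, (nabla_X Y)^y = 251/182


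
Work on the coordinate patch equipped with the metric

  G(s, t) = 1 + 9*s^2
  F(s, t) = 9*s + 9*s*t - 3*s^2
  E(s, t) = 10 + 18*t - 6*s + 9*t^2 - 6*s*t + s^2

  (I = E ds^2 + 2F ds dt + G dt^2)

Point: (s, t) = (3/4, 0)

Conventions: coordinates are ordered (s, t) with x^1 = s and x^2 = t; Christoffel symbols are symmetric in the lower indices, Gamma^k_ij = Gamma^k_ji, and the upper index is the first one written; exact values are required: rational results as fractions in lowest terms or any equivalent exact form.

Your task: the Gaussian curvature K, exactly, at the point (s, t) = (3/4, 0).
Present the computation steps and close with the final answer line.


E = 97/16, F = 81/16, G = 97/16, EG - F^2 = 89/8 at the point
E_s = -9/2, E_t = 27/2, F_s = 9/2, F_t = 27/4, G_s = 27/2, G_t = 0
E_tt = 18, F_st = 9, G_ss = 18
Compute both Brioschi determinants and normalise by (EG - F^2)^2.
M1 = [[-E_tt/2 + F_st - G_ss/2, E_s/2, F_s - E_t/2], [F_t - G_s/2, E, F], [G_t/2, F, G]] = [[-9, -9/4, -9/4], [0, 97/16, 81/16], [0, 81/16, 97/16]]; det M1 = -801/8
M2 = [[0, E_t/2, G_s/2], [E_t/2, E, F], [G_s/2, F, G]] = [[0, 27/4, 27/4], [27/4, 97/16, 81/16], [27/4, 81/16, 97/16]]; det M2 = -729/8
det M1 - det M2 = -9; K = -9 / (89/8)^2 = -576/7921

Answer: K = -576/7921


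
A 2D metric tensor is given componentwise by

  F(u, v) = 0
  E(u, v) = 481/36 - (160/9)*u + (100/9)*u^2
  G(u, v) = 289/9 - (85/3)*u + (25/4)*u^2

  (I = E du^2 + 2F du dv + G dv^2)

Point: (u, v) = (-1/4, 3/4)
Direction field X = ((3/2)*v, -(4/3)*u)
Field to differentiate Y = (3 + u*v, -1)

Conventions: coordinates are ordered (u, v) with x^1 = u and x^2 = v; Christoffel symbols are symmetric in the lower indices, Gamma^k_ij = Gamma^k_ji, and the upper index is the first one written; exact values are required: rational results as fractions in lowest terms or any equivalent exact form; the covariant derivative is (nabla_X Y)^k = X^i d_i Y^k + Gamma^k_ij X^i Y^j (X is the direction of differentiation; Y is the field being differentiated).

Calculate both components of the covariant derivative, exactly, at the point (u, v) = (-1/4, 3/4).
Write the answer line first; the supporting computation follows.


Answer: (nabla_X Y)^u = -32359/21312, (nabla_X Y)^v = 45/604

E = 37/2, F = 0, G = 22801/576 at the point
E_u = -70/3, E_v = 0, F_u = 0, F_v = 0, G_u = -755/24, G_v = 0
EG - F^2 = 843637/1152;  g^inv = (1152/843637) * [[22801/576, 0], [0, 37/2]]
first-kind symbols [ij,l] = (1/2)(d_i g_jl + d_j g_il - d_l g_ij): [uu,u] = E_u/2 = -35/3, [uu,v] = F_u - E_v/2 = 0, [uv,u] = E_v/2 = 0, [uv,v] = G_u/2 = -755/48, [vv,u] = F_v - G_u/2 = 755/48, [vv,v] = G_v/2 = 0
Gamma^u_ij = (G*[ij,u] - F*[ij,v])/(EG - F^2), Gamma^v_ij = (E*[ij,v] - F*[ij,u])/(EG - F^2)
Gamma_uuu = -70/111, Gamma_uuv = 0, Gamma_uvv = 755/888, Gamma_vuu = 0, Gamma_vuv = -60/151, Gamma_vvv = 0
X = (9/8, 1/3), Y = (45/16, -1) at the point


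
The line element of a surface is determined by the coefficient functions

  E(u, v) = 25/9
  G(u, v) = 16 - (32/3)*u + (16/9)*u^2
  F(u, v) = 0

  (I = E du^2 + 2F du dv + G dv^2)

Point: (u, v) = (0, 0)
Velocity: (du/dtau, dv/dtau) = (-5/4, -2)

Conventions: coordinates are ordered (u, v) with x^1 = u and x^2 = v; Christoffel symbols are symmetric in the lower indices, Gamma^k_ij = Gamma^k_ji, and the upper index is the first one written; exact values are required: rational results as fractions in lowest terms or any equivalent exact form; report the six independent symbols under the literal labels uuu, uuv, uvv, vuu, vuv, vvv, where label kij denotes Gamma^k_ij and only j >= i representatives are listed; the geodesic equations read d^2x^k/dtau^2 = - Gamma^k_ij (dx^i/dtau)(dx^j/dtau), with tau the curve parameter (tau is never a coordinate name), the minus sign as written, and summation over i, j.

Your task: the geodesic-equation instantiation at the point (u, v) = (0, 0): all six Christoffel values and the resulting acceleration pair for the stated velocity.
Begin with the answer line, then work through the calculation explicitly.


Answer: Gamma_uuu = 0, Gamma_uuv = 0, Gamma_uvv = 48/25, Gamma_vuu = 0, Gamma_vuv = -1/3, Gamma_vvv = 0; accelerations (d^2u/dtau^2, d^2v/dtau^2) = (-192/25, 5/3)

E = 25/9, F = 0, G = 16 at the point
E_u = 0, E_v = 0, F_u = 0, F_v = 0, G_u = -32/3, G_v = 0
EG - F^2 = 400/9;  g^inv = (9/400) * [[16, 0], [0, 25/9]]
first-kind symbols [ij,l] = (1/2)(d_i g_jl + d_j g_il - d_l g_ij): [uu,u] = E_u/2 = 0, [uu,v] = F_u - E_v/2 = 0, [uv,u] = E_v/2 = 0, [uv,v] = G_u/2 = -16/3, [vv,u] = F_v - G_u/2 = 16/3, [vv,v] = G_v/2 = 0
Gamma^u_ij = (G*[ij,u] - F*[ij,v])/(EG - F^2), Gamma^v_ij = (E*[ij,v] - F*[ij,u])/(EG - F^2)
Gamma_uuu = 0, Gamma_uuv = 0, Gamma_uvv = 48/25, Gamma_vuu = 0, Gamma_vuv = -1/3, Gamma_vvv = 0
d^2u/dtau^2 = -(Gamma_uuu*(-5/4)^2 + 2*Gamma_uuv*(-5/4)*(-2) + Gamma_uvv*(-2)^2) = -192/25
d^2v/dtau^2 = -(Gamma_vuu*(-5/4)^2 + 2*Gamma_vuv*(-5/4)*(-2) + Gamma_vvv*(-2)^2) = 5/3


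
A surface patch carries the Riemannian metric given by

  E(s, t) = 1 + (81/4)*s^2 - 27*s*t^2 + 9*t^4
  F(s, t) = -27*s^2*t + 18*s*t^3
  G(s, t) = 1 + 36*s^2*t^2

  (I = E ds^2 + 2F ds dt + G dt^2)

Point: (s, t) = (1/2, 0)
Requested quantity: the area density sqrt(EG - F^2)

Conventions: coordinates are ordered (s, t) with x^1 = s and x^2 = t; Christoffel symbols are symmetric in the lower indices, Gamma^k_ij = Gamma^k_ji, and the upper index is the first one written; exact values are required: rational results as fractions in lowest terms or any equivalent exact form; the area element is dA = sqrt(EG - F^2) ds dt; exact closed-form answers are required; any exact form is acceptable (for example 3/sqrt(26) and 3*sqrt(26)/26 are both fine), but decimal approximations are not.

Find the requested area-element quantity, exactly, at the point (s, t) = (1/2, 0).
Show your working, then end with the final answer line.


E = 97/16, F = 0, G = 1; EG - F^2 = 97/16

Answer: sqrt(EG - F^2) = sqrt(97)/4


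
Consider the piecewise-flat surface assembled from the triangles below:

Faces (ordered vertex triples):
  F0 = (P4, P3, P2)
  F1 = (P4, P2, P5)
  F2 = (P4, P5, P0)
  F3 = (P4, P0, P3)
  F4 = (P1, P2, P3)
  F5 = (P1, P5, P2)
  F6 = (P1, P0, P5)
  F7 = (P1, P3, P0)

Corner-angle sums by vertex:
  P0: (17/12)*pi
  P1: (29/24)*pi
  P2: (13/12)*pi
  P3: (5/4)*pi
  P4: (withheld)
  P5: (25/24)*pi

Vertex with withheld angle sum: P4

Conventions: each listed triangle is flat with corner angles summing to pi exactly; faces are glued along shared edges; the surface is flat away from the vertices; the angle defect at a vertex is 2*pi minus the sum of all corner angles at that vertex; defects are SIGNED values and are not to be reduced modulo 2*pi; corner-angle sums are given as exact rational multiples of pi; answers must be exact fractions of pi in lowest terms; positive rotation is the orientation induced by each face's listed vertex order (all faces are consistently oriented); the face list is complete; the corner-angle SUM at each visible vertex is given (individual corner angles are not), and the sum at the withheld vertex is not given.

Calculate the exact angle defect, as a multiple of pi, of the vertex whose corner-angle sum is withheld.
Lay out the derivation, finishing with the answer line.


V = 6, E = 12, F = 8; chi = V - E + F = 2
Gauss-Bonnet: total defect = 2*pi*chi = 4*pi; visible defects sum to 4*pi

Answer: defect(P4) = 0


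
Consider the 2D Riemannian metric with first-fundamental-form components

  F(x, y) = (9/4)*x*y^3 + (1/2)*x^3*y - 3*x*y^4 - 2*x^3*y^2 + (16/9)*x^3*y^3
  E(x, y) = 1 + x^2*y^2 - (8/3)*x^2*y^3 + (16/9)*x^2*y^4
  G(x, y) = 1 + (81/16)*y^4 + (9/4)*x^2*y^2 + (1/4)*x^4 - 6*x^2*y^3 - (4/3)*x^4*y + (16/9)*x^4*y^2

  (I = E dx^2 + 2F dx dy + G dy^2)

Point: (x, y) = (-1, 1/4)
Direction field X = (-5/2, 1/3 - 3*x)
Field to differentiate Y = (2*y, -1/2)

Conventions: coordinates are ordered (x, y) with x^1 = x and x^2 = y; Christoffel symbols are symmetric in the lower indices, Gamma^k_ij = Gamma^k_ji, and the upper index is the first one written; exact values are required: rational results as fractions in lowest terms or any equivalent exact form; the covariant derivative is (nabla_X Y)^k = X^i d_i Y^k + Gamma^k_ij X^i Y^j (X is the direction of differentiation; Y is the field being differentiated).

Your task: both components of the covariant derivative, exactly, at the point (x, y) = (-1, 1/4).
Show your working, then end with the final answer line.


E = 37/36, F = -59/1152, G = 40345/36864 at the point
E_x = -1/18, E_y = 1/9, F_x = 41/384, F_y = -13/192, G_x = -59/288, G_y = -295/2304
EG - F^2 = 41369/36864;  g^inv = (36864/41369) * [[40345/36864, 59/1152], [59/1152, 37/36]]
first-kind symbols [ij,l] = (1/2)(d_i g_jl + d_j g_il - d_l g_ij): [xx,x] = E_x/2 = -1/36, [xx,y] = F_x - E_y/2 = 59/1152, [xy,x] = E_y/2 = 1/18, [xy,y] = G_x/2 = -59/576, [yy,x] = F_y - G_x/2 = 5/144, [yy,y] = G_y/2 = -295/4608
Gamma^x_ij = (G*[ij,x] - F*[ij,y])/(EG - F^2), Gamma^y_ij = (E*[ij,y] - F*[ij,x])/(EG - F^2)
Gamma_xxx = -1024/41369, Gamma_xxy = 2048/41369, Gamma_xyy = 1280/41369, Gamma_yxx = 1888/41369, Gamma_yxy = -3776/41369, Gamma_yyy = -2360/41369
X = (-5/2, 10/3), Y = (1/2, -1/2) at the point

Answer: (nabla_X Y)^x = 842740/124107, (nabla_X Y)^y = -9440/41369


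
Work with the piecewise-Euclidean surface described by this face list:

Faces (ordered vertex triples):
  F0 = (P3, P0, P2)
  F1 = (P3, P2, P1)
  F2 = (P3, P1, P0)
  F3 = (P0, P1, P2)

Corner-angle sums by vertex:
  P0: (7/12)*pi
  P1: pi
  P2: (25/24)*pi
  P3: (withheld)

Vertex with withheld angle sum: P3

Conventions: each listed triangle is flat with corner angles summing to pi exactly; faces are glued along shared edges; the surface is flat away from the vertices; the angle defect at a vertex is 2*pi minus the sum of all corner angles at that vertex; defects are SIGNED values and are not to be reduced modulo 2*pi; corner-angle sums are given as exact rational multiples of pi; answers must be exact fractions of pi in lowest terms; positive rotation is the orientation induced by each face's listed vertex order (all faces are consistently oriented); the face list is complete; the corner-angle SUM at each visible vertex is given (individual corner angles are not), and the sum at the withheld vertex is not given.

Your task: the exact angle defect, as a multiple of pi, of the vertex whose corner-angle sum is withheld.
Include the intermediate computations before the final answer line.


V = 4, E = 6, F = 4; chi = V - E + F = 2
Gauss-Bonnet: total defect = 2*pi*chi = 4*pi; visible defects sum to (27/8)*pi

Answer: defect(P3) = (5/8)*pi


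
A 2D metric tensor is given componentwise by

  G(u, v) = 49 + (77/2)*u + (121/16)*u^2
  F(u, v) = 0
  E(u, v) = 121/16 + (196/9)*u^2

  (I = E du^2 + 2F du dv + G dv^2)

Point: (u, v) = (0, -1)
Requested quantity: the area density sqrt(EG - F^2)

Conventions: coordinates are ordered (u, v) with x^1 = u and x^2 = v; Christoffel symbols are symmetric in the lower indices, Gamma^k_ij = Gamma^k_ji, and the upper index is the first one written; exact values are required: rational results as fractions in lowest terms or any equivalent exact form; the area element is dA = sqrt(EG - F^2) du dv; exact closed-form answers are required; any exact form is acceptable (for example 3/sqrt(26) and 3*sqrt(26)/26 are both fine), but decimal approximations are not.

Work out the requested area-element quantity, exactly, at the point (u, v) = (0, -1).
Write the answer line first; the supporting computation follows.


Answer: sqrt(EG - F^2) = 77/4

E = 121/16, F = 0, G = 49; EG - F^2 = 5929/16


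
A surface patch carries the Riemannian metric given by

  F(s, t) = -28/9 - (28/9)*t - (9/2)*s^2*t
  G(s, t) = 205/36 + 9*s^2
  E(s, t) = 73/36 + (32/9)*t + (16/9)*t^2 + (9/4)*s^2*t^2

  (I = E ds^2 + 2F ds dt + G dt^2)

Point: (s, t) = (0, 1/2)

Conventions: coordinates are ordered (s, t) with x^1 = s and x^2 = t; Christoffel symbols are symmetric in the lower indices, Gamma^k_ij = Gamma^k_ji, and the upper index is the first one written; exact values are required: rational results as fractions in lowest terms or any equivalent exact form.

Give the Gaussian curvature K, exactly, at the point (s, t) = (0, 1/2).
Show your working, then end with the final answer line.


E = 17/4, F = -14/3, G = 205/36, EG - F^2 = 349/144 at the point
E_s = 0, E_t = 16/3, F_s = 0, F_t = -28/9, G_s = 0, G_t = 0
E_tt = 32/9, F_st = 0, G_ss = 18
Brioschi: K = (det M1 - det M2) / (EG - F^2)^2 with the standard first/second-derivative matrices M1, M2.
M1 = [[-E_tt/2 + F_st - G_ss/2, E_s/2, F_s - E_t/2], [F_t - G_s/2, E, F], [G_t/2, F, G]] = [[-97/9, 0, -8/3], [-28/9, 17/4, -14/3], [0, -14/3, 205/36]]; det M1 = -84029/1296
M2 = [[0, E_t/2, G_s/2], [E_t/2, E, F], [G_s/2, F, G]] = [[0, 8/3, 0], [8/3, 17/4, -14/3], [0, -14/3, 205/36]]; det M2 = -3280/81
det M1 - det M2 = -31549/1296; K = -31549/1296 / (349/144)^2 = -504784/121801

Answer: K = -504784/121801


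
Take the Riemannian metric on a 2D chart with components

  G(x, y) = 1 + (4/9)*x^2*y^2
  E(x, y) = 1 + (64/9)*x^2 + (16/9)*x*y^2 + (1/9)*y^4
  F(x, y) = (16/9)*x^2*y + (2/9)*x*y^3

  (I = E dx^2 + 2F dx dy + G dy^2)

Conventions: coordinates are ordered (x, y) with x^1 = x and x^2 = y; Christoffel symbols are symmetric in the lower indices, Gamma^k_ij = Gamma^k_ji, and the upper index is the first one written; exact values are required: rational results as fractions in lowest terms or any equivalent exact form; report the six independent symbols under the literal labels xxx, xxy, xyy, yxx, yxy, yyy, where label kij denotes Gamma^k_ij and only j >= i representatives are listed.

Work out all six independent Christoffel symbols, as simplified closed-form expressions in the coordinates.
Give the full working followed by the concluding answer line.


E = 1 + (64/9)*x^2 + (16/9)*x*y^2 + (1/9)*y^4; F = (16/9)*x^2*y + (2/9)*x*y^3; G = 1 + (4/9)*x^2*y^2
Gamma^k_ij = (1/2) g^{kl} (d_i g_jl + d_j g_il - d_l g_ij), with g^inv = (1/(EG-F^2)) [[G, -F], [-F, E]]
first partials: E_x = (128/9)*x + (16/9)*y^2, E_y = (32/9)*x*y + (4/9)*y^3, F_x = (32/9)*x*y + (2/9)*y^3, F_y = (16/9)*x^2 + (2/3)*x*y^2, G_x = (8/9)*x*y^2, G_y = (8/9)*x^2*y
D = EG - F^2 = 1 + (64/9)*x^2 + (16/9)*x*y^2 + (1/9)*y^4 + (4/9)*x^2*y^2
expanded: Gamma^x_xx = (G E_x - 2F F_x + F E_y)/(2D), Gamma^x_xy = (G E_y - F G_x)/(2D), Gamma^x_yy = (2G F_y - G G_x - F G_y)/(2D), Gamma^y_xx = (2E F_x - E E_y - F E_x)/(2D), Gamma^y_xy = (E G_x - F E_y)/(2D), Gamma^y_yy = (E G_y - 2F F_y + F G_x)/(2D); substitute and cancel common factors

Answer: Gamma_xxx = (64*x + 8*y^2)/(4*x^2*y^2 + 64*x^2 + 16*x*y^2 + y^4 + 9), Gamma_xxy = (16*x*y + 2*y^3)/(4*x^2*y^2 + 64*x^2 + 16*x*y^2 + y^4 + 9), Gamma_xyy = (16*x^2 + 2*x*y^2)/(4*x^2*y^2 + 64*x^2 + 16*x*y^2 + y^4 + 9), Gamma_yxx = 16*x*y/(4*x^2*y^2 + 64*x^2 + 16*x*y^2 + y^4 + 9), Gamma_yxy = 4*x*y^2/(4*x^2*y^2 + 64*x^2 + 16*x*y^2 + y^4 + 9), Gamma_yyy = 4*x^2*y/(4*x^2*y^2 + 64*x^2 + 16*x*y^2 + y^4 + 9)


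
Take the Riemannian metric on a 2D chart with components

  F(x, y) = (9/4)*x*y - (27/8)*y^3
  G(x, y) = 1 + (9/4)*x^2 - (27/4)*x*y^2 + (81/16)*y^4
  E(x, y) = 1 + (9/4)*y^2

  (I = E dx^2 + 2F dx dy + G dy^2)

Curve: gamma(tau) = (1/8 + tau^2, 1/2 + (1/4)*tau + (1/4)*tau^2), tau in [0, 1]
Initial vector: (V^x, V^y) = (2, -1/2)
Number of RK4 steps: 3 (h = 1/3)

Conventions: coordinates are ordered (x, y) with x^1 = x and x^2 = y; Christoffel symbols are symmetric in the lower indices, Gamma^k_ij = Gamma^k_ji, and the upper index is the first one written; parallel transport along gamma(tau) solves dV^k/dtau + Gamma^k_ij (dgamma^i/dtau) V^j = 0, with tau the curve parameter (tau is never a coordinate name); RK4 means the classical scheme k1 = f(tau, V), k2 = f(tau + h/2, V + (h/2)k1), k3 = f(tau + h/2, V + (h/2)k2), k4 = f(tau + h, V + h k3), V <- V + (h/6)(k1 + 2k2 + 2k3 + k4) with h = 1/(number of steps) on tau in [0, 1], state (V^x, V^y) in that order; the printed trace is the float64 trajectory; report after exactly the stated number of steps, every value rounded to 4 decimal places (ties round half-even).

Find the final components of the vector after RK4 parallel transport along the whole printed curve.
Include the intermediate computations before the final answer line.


gamma'(tau) = (2*tau, 1/4 + (1/2)*tau); f(tau, V)^k = -Gamma^k_ij(gamma(tau)) gamma'^i(tau) V^j; h = 1/3; intermediate values shown to 6 dp
curve data and Christoffel symbols at the stage parameters:
  tau = 0.000000: gamma = (0.125000, 0.500000), gamma' = (0.000000, 0.250000); Gamma_xxx = 0.000000, Gamma_xxy = 0.660550, Gamma_xyy = -0.990826, Gamma_yxx = 0.000000, Gamma_yxy = -0.330275, Gamma_yyy = 0.495413
  tau = 0.166667: gamma = (0.152778, 0.548611), gamma' = (0.333333, 0.333333); Gamma_xxx = 0.000000, Gamma_xxy = 0.657310, Gamma_xyy = -1.081823, Gamma_yxx = 0.000000, Gamma_yxy = -0.357863, Gamma_yyy = 0.588983
  tau = 0.333333: gamma = (0.236111, 0.611111), gamma' = (0.666667, 0.416667); Gamma_xxx = 0.000000, Gamma_xxy = 0.662146, Gamma_xyy = -1.213934, Gamma_yxx = 0.000000, Gamma_yxy = -0.351138, Gamma_yyy = 0.643753
  tau = 0.500000: gamma = (0.375000, 0.687500), gamma' = (1.000000, 0.500000); Gamma_xxx = 0.000000, Gamma_xxy = 0.668354, Gamma_xyy = -1.378480, Gamma_yxx = 0.000000, Gamma_yxy = -0.324683, Gamma_yyy = 0.669660
  tau = 0.666667: gamma = (0.569444, 0.777778), gamma' = (1.333333, 0.583333); Gamma_xxx = 0.000000, Gamma_xxy = 0.668423, Gamma_xyy = -1.559653, Gamma_yxx = 0.000000, Gamma_yxy = -0.290446, Gamma_yyy = 0.677706
  tau = 0.833333: gamma = (0.819444, 0.881944), gamma' = (1.666667, 0.666667); Gamma_xxx = 0.000000, Gamma_xxy = 0.656754, Gamma_xyy = -1.737662, Gamma_yxx = 0.000000, Gamma_yxy = -0.258618, Gamma_yyy = 0.684261
  tau = 1.000000: gamma = (1.125000, 1.000000), gamma' = (2.000000, 0.750000); Gamma_xxx = 0.000000, Gamma_xxy = 0.630887, Gamma_xyy = -1.892662, Gamma_yxx = 0.000000, Gamma_yxy = -0.236583, Gamma_yyy = 0.709748
step 0: V^x = 2.0000, V^y = -0.5000
step 1: k1 = (-0.454128, 0.227064), k2 = (-0.487020, 0.265151), k3 = (-0.484921, 0.264008), k4 = (-0.533715, 0.283031); V <- V + (h/6)(k1 + 2k2 + 2k3 + k4): V^x = 1.8371, V^y = -0.4129
step 2: k1 = (-0.533431, 0.282880), k2 = (-0.591854, 0.287520), k3 = (-0.588584, 0.285931), k4 = (-0.645717, 0.280579); V <- V + (h/6)(k1 + 2k2 + 2k3 + k4): V^x = 1.6405, V^y = -0.3178
step 3: k1 = (-0.645538, 0.280502), k2 = (-0.688455, 0.271102), k3 = (-0.685423, 0.269908), k4 = (-0.704043, 0.264016); V <- V + (h/6)(k1 + 2k2 + 2k3 + k4): V^x = 1.4128, V^y = -0.2275

Answer: V^x = 1.4128, V^y = -0.2275


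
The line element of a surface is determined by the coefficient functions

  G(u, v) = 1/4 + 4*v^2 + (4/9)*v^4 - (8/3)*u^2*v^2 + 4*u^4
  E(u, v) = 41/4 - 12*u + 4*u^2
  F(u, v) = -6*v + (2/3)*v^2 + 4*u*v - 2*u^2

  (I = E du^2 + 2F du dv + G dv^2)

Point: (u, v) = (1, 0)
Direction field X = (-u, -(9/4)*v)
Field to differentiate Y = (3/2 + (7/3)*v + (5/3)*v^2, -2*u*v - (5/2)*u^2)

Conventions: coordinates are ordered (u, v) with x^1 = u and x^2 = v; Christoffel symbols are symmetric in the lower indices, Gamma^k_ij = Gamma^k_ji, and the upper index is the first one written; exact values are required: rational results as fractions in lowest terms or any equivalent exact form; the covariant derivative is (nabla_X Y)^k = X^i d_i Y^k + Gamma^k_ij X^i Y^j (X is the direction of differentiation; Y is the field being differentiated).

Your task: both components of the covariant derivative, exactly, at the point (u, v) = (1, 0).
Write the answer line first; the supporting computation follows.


Answer: (nabla_X Y)^u = 1036/89, (nabla_X Y)^v = 1477/89

E = 9/4, F = -2, G = 17/4 at the point
E_u = -4, E_v = 0, F_u = -4, F_v = -2, G_u = 16, G_v = 0
EG - F^2 = 89/16;  g^inv = (16/89) * [[17/4, 2], [2, 9/4]]
first-kind symbols [ij,l] = (1/2)(d_i g_jl + d_j g_il - d_l g_ij): [uu,u] = E_u/2 = -2, [uu,v] = F_u - E_v/2 = -4, [uv,u] = E_v/2 = 0, [uv,v] = G_u/2 = 8, [vv,u] = F_v - G_u/2 = -10, [vv,v] = G_v/2 = 0
Gamma^u_ij = (G*[ij,u] - F*[ij,v])/(EG - F^2), Gamma^v_ij = (E*[ij,v] - F*[ij,u])/(EG - F^2)
Gamma_uuu = -264/89, Gamma_uuv = 256/89, Gamma_uvv = -680/89, Gamma_vuu = -208/89, Gamma_vuv = 288/89, Gamma_vvv = -320/89
X = (-1, 0), Y = (3/2, -5/2) at the point


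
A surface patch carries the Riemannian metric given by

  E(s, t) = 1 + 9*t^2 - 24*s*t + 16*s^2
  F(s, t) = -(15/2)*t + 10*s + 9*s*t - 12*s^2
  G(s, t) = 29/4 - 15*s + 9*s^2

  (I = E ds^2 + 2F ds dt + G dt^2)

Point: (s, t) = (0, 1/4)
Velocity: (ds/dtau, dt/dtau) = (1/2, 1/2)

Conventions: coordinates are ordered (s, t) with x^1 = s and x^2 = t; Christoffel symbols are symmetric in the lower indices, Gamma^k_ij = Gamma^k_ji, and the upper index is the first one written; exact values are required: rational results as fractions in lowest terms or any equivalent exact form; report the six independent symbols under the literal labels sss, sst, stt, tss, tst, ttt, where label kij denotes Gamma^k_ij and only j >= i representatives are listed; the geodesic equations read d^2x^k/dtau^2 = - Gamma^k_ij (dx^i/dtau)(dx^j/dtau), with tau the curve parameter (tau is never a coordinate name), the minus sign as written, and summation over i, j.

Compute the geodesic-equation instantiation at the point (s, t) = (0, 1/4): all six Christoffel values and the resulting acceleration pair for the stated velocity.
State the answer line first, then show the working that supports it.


Answer: Gamma_sss = -48/125, Gamma_sst = 36/125, Gamma_stt = 0, Gamma_tss = 32/25, Gamma_tst = -24/25, Gamma_ttt = 0; accelerations (d^2s/dtau^2, d^2t/dtau^2) = (-6/125, 4/25)

E = 25/16, F = -15/8, G = 29/4 at the point
E_s = -6, E_t = 9/2, F_s = 49/4, F_t = -15/2, G_s = -15, G_t = 0
EG - F^2 = 125/16;  g^inv = (16/125) * [[29/4, 15/8], [15/8, 25/16]]
first-kind symbols [ij,l] = (1/2)(d_i g_jl + d_j g_il - d_l g_ij): [ss,s] = E_s/2 = -3, [ss,t] = F_s - E_t/2 = 10, [st,s] = E_t/2 = 9/4, [st,t] = G_s/2 = -15/2, [tt,s] = F_t - G_s/2 = 0, [tt,t] = G_t/2 = 0
Gamma^s_ij = (G*[ij,s] - F*[ij,t])/(EG - F^2), Gamma^t_ij = (E*[ij,t] - F*[ij,s])/(EG - F^2)
Gamma_sss = -48/125, Gamma_sst = 36/125, Gamma_stt = 0, Gamma_tss = 32/25, Gamma_tst = -24/25, Gamma_ttt = 0
d^2s/dtau^2 = -(Gamma_sss*(1/2)^2 + 2*Gamma_sst*(1/2)*(1/2) + Gamma_stt*(1/2)^2) = -6/125
d^2t/dtau^2 = -(Gamma_tss*(1/2)^2 + 2*Gamma_tst*(1/2)*(1/2) + Gamma_ttt*(1/2)^2) = 4/25


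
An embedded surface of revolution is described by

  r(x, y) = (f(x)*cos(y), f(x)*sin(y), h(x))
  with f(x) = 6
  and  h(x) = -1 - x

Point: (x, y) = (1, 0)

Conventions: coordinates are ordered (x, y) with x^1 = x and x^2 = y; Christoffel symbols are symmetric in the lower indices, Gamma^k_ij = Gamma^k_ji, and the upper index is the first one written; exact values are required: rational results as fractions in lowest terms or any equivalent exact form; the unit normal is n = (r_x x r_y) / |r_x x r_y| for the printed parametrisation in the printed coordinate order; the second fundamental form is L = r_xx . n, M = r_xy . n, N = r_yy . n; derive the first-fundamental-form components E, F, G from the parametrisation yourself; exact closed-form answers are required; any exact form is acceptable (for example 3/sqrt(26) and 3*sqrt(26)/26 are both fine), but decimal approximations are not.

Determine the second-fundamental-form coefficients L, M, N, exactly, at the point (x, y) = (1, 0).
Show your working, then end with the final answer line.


f = 6, f' = 0, f'' = 0, h' = -1, h'' = 0
E = 1, F = 0, G = 36; answer radicand W^2 = 1
unnormalised second-form numerators: l = 0, m = 0, n = -6; L = l/sqrt(1), and similarly M = m/sqrt(W^2), N = n/sqrt(W^2)

Answer: L = 0, M = 0, N = -6


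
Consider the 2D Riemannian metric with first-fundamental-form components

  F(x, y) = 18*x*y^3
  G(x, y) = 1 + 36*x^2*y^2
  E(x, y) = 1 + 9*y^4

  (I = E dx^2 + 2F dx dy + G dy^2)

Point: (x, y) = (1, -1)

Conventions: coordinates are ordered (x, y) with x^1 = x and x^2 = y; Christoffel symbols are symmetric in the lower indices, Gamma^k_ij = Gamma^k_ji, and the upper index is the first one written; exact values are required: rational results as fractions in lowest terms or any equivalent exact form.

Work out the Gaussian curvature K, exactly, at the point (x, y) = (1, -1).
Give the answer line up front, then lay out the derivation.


Answer: K = -9/529

E = 10, F = -18, G = 37, EG - F^2 = 46 at the point
E_x = 0, E_y = -36, F_x = -18, F_y = 54, G_x = 72, G_y = -72
E_yy = 108, F_xy = 54, G_xx = 72
By Brioschi, K is (det M1 - det M2) divided by (EG - F^2) squared.
M1 = [[-E_yy/2 + F_xy - G_xx/2, E_x/2, F_x - E_y/2], [F_y - G_x/2, E, F], [G_y/2, F, G]] = [[-36, 0, 0], [18, 10, -18], [-36, -18, 37]]; det M1 = -1656
M2 = [[0, E_y/2, G_x/2], [E_y/2, E, F], [G_x/2, F, G]] = [[0, -18, 36], [-18, 10, -18], [36, -18, 37]]; det M2 = -1620
det M1 - det M2 = -36; K = -36 / (46)^2 = -9/529


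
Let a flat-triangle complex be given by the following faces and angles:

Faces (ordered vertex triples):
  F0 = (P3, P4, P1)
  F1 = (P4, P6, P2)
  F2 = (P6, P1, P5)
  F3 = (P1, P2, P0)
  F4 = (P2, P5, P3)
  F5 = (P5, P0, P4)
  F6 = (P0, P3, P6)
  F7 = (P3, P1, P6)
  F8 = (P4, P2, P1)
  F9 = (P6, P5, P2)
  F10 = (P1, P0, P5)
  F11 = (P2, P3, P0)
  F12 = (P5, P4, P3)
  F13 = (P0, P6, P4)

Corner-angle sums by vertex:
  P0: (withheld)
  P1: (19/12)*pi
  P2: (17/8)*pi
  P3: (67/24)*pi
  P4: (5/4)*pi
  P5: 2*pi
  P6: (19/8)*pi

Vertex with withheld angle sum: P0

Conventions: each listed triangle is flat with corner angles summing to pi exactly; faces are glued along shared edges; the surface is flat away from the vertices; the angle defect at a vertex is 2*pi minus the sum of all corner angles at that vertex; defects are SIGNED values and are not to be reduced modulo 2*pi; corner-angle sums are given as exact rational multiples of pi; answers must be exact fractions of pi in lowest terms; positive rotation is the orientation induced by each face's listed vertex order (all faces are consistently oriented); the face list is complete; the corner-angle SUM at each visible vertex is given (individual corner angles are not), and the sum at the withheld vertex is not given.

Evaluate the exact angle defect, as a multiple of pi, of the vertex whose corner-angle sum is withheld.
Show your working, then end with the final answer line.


V = 7, E = 21, F = 14; chi = V - E + F = 0
Gauss-Bonnet: total defect = 2*pi*chi = 0; visible defects sum to -pi/8

Answer: defect(P0) = pi/8
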